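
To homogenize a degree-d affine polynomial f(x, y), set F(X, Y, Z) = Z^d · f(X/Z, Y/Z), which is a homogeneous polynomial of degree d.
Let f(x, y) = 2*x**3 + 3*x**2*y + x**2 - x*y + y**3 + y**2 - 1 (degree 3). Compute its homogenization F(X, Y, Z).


F(X, Y, Z) = 2*X**3 + 3*X**2*Y + X**2*Z - X*Y*Z + Y**3 + Y**2*Z - Z**3

deg(f) = 3.
Substitute x = X/Z, y = Y/Z into f, then multiply by Z^3.
  monomial 2·x^3·y^0 ↦ 2·X^3·Y^0·Z^0.
  monomial 3·x^2·y^1 ↦ 3·X^2·Y^1·Z^0.
  monomial 1·x^2·y^0 ↦ 1·X^2·Y^0·Z^1.
  monomial -1·x^1·y^1 ↦ -1·X^1·Y^1·Z^1.
  monomial 1·x^0·y^3 ↦ 1·X^0·Y^3·Z^0.
  monomial 1·x^0·y^2 ↦ 1·X^0·Y^2·Z^1.
  monomial -1·x^0·y^0 ↦ -1·X^0·Y^0·Z^3.
Collecting: F(X, Y, Z) = 2*X**3 + 3*X**2*Y + X**2*Z - X*Y*Z + Y**3 + Y**2*Z - Z**3.


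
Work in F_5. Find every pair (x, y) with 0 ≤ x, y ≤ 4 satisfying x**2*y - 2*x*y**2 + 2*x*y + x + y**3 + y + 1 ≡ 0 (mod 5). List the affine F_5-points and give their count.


Affine F_5-points: {(1, 1), (1, 2), (1, 4), (3, 1), (3, 2), (3, 3), (4, 0), (4, 3)}; count = 8.

For each of the 25 pairs (x, y) ∈ F_5², evaluate f(x, y) mod 5. Record the zeros.
  x = 0: [0↦1, 1↦3, 2↦1, 3↦1, 4↦4]  zeros at y ∈ ∅
  x = 1: [0↦2, 1↦0, 2↦0, 3↦3, 4↦0]  zeros at y ∈ {1, 2, 4}
  x = 2: [0↦3, 1↦4, 2↦3, 3↦1, 4↦4]  zeros at y ∈ ∅
  x = 3: [0↦4, 1↦0, 2↦0, 3↦0, 4↦1]  zeros at y ∈ {1, 2, 3}
  x = 4: [0↦0, 1↦3, 2↦1, 3↦0, 4↦1]  zeros at y ∈ {0, 3}
Collecting zeros: affine points = {(1, 1), (1, 2), (1, 4), (3, 1), (3, 2), (3, 3), (4, 0), (4, 3)}.
Total count |C(F_5)_aff| = 8.


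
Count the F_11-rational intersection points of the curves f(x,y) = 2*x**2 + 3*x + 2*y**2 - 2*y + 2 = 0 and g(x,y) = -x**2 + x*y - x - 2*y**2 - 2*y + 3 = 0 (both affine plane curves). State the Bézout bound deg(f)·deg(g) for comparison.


Common zeros: {(1, 10)}; count = 1; Bézout bound = 4.

deg(f) = 2, deg(g) = 2, so Bézout bound = 4.
Scan x ∈ F_11. For each x, list the y ∈ F_11 with f(x, y) ≡ 0 and those with g(x, y) ≡ 0 (mod 11); the common zeros in that column are the intersection.
  x = 0: f ≡ 0 at y ∈ ∅; g ≡ 0 at y ∈ ∅; common: ∅.
  x = 1: f ≡ 0 at y ∈ {2, 10}; g ≡ 0 at y ∈ {6, 10}; common: {10}.
  x = 2: f ≡ 0 at y ∈ ∅; g ≡ 0 at y ∈ {2, 9}; common: ∅.
  x = 3: f ≡ 0 at y ∈ {2, 10}; g ≡ 0 at y ∈ ∅; common: ∅.
  x = 4: f ≡ 0 at y ∈ ∅; g ≡ 0 at y ∈ {6}; common: ∅.
  x = 5: f ≡ 0 at y ∈ ∅; g ≡ 0 at y ∈ ∅; common: ∅.
  x = 6: f ≡ 0 at y ∈ {5, 7}; g ≡ 0 at y ∈ {4, 9}; common: ∅.
  x = 7: f ≡ 0 at y ∈ {0, 1}; g ≡ 0 at y ∈ ∅; common: ∅.
  x = 8: f ≡ 0 at y ∈ {0, 1}; g ≡ 0 at y ∈ {4, 10}; common: ∅.
  x = 9: f ≡ 0 at y ∈ {5, 7}; g ≡ 0 at y ∈ ∅; common: ∅.
  x = 10: f ≡ 0 at y ∈ ∅; g ≡ 0 at y ∈ {2}; common: ∅.
Collecting: common zeros = {(1, 10)}, so the count is 1.
Comparison with the Bézout bound: 1 ≤ 4 = deg(f)·deg(g), as expected for curves with no common component (the affine F_11-count falls short of the bound because intersections may lie at infinity, over extension fields, or carry multiplicity).


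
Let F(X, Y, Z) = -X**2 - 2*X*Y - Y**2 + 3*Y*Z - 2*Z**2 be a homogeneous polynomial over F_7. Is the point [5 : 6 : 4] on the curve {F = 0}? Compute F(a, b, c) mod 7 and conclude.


F(5,6,4) ≡ 3 (mod 7); P is NOT on the curve.

Evaluate F(5, 6, 4) term-by-term (mod 7).
  -X**2 ↦ -1·25·1·1 = -25
  -2*X*Y ↦ -2·5·6·1 = -60
  -Y**2 ↦ -1·1·36·1 = -36
  3*Y*Z ↦ 3·1·6·4 = 72
  -2*Z**2 ↦ -2·1·1·16 = -32
Sum: F(5, 6, 4) = (-25) + (-60) + (-36) + (72) + (-32) = -81.
Reducing mod 7: -81 ≡ 3 (mod 7).
Since F(a, b, c) ≡ 3 ≠ 0 (mod 7), P does NOT lie on the curve.


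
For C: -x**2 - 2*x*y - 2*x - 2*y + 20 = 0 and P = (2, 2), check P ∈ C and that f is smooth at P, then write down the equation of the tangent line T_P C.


Tangent line at P: -10*x - 6*y + 32 = 0.

Step 1: f(2, 2) = 0, so P lies on C.
Step 2: partial derivatives
  f_x(x, y) = -2*x - 2*y - 2, f_y(x, y) = -2*x - 2.
  f_x(P) = -10, f_y(P) = -6 (gradient nonzero, so P is smooth).
Step 3: tangent line at P: -10·(x − 2) + -6·(y − 2) = 0.
Expanding: -10*x - 6*y + 32 = 0.


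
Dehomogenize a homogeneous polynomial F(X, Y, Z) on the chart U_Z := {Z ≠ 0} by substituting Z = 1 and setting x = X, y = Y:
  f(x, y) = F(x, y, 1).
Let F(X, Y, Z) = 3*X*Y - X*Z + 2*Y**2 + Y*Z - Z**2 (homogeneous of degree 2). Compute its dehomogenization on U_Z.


f(x, y) = 3*x*y - x + 2*y**2 + y - 1

On U_Z we set Z = 1. Each monomial c·X^i·Y^j·Z^k in F becomes c·x^i·y^j·1^k = c·x^i·y^j.
Substituting Z = 1: F(X, Y, 1) = 3*x*y - x + 2*y**2 + y - 1.
Note: deg(f) ≤ deg(F) = 2; strict inequality happens when F is divisible by Z (lost terms).


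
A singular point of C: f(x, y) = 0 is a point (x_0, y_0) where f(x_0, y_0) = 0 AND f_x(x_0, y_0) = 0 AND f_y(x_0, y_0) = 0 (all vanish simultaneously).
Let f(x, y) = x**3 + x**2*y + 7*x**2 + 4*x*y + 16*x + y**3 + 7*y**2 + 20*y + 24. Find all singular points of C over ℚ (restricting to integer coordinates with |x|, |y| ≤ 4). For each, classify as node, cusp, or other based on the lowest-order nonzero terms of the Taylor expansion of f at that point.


Singular points: {(-2, -2)}; classification: node.

Compute partial derivatives:
  f_x = 3*x**2 + 2*x*y + 14*x + 4*y + 16.
  f_y = x**2 + 4*x + 3*y**2 + 14*y + 20.
Scan x_0 ∈ {−4, ..., 4}. For each x_0, f_y(x_0, y) is a polynomial in y; find its integer roots y ∈ {−4, ..., 4}, then test f_x and f at those candidates.
  x = -4: f_y(-4, y) = 3*y**2 + 14*y + 20; no integer root y with |y| ≤ 4.
  x = -3: f_y(-3, y) = 3*y**2 + 14*y + 17; no integer root y with |y| ≤ 4.
  x = -2: f_y(-2, y) = 3*y**2 + 14*y + 16; vanishes at y ∈ {-2}. (-2, -2): f_x = 0, f = 0 — SINGULAR.
  x = -1: f_y(-1, y) = 3*y**2 + 14*y + 17; no integer root y with |y| ≤ 4.
  x = 0: f_y(0, y) = 3*y**2 + 14*y + 20; no integer root y with |y| ≤ 4.
  x = 1: f_y(1, y) = 3*y**2 + 14*y + 25; no integer root y with |y| ≤ 4.
  x = 2: f_y(2, y) = 3*y**2 + 14*y + 32; no integer root y with |y| ≤ 4.
  x = 3: f_y(3, y) = 3*y**2 + 14*y + 41; no integer root y with |y| ≤ 4.
  x = 4: f_y(4, y) = 3*y**2 + 14*y + 52; no integer root y with |y| ≤ 4.
Only singular point on the grid: (-2, -2).
Classify: substitute x = -2 + u, y = -2 + v and expand: f = u**3 + u**2*v - u**2 + v**3 + v**2.
No constant or linear terms (consistent with a singular point). Quadratic part: -u**2 + v**2. Cubic part: u**3 + u**2*v + v**3.
The quadratic part v**2 - u**2 = (v − u)(v + u) splits into two distinct linear factors, so there are two distinct tangent lines y − -2 = ±(x − -2) — this is a node (ordinary double point).
Classification: node.


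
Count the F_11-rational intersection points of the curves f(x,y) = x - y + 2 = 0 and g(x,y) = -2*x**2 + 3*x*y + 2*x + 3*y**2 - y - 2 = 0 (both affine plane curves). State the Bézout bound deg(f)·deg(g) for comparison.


Common zeros: ∅; count = 0; Bézout bound = 2.

deg(f) = 1, deg(g) = 2, so Bézout bound = 2.
Scan x ∈ F_11. For each x, list the y ∈ F_11 with f(x, y) ≡ 0 and those with g(x, y) ≡ 0 (mod 11); the common zeros in that column are the intersection.
  x = 0: f ≡ 0 at y ∈ {2}; g ≡ 0 at y ∈ {1, 3}; common: ∅.
  x = 1: f ≡ 0 at y ∈ {3}; g ≡ 0 at y ∈ ∅; common: ∅.
  x = 2: f ≡ 0 at y ∈ {4}; g ≡ 0 at y ∈ {6, 7}; common: ∅.
  x = 3: f ≡ 0 at y ∈ {5}; g ≡ 0 at y ∈ {4, 8}; common: ∅.
  x = 4: f ≡ 0 at y ∈ {6}; g ≡ 0 at y ∈ {4, 7}; common: ∅.
  x = 5: f ≡ 0 at y ∈ {7}; g ≡ 0 at y ∈ ∅; common: ∅.
  x = 6: f ≡ 0 at y ∈ {8}; g ≡ 0 at y ∈ ∅; common: ∅.
  x = 7: f ≡ 0 at y ∈ {9}; g ≡ 0 at y ∈ ∅; common: ∅.
  x = 8: f ≡ 0 at y ∈ {10}; g ≡ 0 at y ∈ {1, 6}; common: ∅.
  x = 9: f ≡ 0 at y ∈ {0}; g ≡ 0 at y ∈ ∅; common: ∅.
  x = 10: f ≡ 0 at y ∈ {1}; g ≡ 0 at y ∈ {8}; common: ∅.
Collecting: common zeros = ∅, so the count is 0.
Comparison with the Bézout bound: 0 ≤ 2 = deg(f)·deg(g), as expected for curves with no common component (the affine F_11-count falls short of the bound because intersections may lie at infinity, over extension fields, or carry multiplicity).


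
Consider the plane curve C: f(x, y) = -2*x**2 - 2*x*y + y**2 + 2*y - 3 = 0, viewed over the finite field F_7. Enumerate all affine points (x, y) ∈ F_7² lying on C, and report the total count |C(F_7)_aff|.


Affine F_7-points: {(0, 1), (0, 4), (3, 0), (3, 4), (4, 0), (4, 6), (6, 1), (6, 2)}; count = 8.

For each of the 49 pairs (x, y) ∈ F_7², evaluate f(x, y) mod 7. Record the zeros.
  x = 0: [0↦4, 1↦0, 2↦5, 3↦5, 4↦0, 5↦4, 6↦3]  zeros at y ∈ {1, 4}
  x = 1: [0↦2, 1↦3, 2↦6, 3↦4, 4↦4, 5↦6, 6↦3]  zeros at y ∈ ∅
  x = 2: [0↦3, 1↦2, 2↦3, 3↦6, 4↦4, 5↦4, 6↦6]  zeros at y ∈ ∅
  x = 3: [0↦0, 1↦4, 2↦3, 3↦4, 4↦0, 5↦5, 6↦5]  zeros at y ∈ {0, 4}
  x = 4: [0↦0, 1↦2, 2↦6, 3↦5, 4↦6, 5↦2, 6↦0]  zeros at y ∈ {0, 6}
  x = 5: [0↦3, 1↦3, 2↦5, 3↦2, 4↦1, 5↦2, 6↦5]  zeros at y ∈ ∅
  x = 6: [0↦2, 1↦0, 2↦0, 3↦2, 4↦6, 5↦5, 6↦6]  zeros at y ∈ {1, 2}
Collecting zeros: affine points = {(0, 1), (0, 4), (3, 0), (3, 4), (4, 0), (4, 6), (6, 1), (6, 2)}.
Total count |C(F_7)_aff| = 8.


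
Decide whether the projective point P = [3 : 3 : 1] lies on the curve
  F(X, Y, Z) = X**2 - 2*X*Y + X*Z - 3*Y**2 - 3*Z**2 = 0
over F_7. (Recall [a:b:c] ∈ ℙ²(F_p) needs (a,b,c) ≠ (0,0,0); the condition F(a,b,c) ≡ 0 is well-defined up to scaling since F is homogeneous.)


F(3,3,1) ≡ 6 (mod 7); P is NOT on the curve.

Evaluate F(3, 3, 1) term-by-term (mod 7).
  X**2 ↦ 1·9·1·1 = 9
  -2*X*Y ↦ -2·3·3·1 = -18
  X*Z ↦ 1·3·1·1 = 3
  -3*Y**2 ↦ -3·1·9·1 = -27
  -3*Z**2 ↦ -3·1·1·1 = -3
Sum: F(3, 3, 1) = (9) + (-18) + (3) + (-27) + (-3) = -36.
Reducing mod 7: -36 ≡ 6 (mod 7).
Since F(a, b, c) ≡ 6 ≠ 0 (mod 7), P does NOT lie on the curve.


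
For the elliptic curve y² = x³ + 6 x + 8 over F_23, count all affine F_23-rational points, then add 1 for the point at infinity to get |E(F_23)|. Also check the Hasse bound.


Affine points = {(0, 10), (0, 13), (4, 2), (4, 21), (5, 5), (5, 18), (7, 5), (7, 18), (8, 4), (8, 19), (9, 3), (9, 20), (11, 5), (11, 18), (13, 11), (13, 12), (15, 0), (17, 3), (17, 20), (19, 9), (19, 14), (20, 3), (20, 20), (22, 1), (22, 22)}; affine count = 25; |E(F_23)| = 26.

Discriminant check: Δ ∝ 4a³ + 27b² = 4·6³ + 27·8² = 4·216 + 27·64 ≡ 16 (mod 23). Nonzero ⇒ E is nonsingular.
For each x ∈ F_23, compute rhs = x³ + 6·x + 8 mod 23, then count y ∈ F_23 with y² ≡ rhs.
  x = 0: rhs = 8, matching y values: 10, 13 (2 points).
  x = 1: rhs = 15, matching y values: none (0 points).
  x = 2: rhs = 5, matching y values: none (0 points).
  x = 3: rhs = 7, matching y values: none (0 points).
  x = 4: rhs = 4, matching y values: 2, 21 (2 points).
  x = 5: rhs = 2, matching y values: 5, 18 (2 points).
  x = 6: rhs = 7, matching y values: none (0 points).
  x = 7: rhs = 2, matching y values: 5, 18 (2 points).
  x = 8: rhs = 16, matching y values: 4, 19 (2 points).
  x = 9: rhs = 9, matching y values: 3, 20 (2 points).
  x = 10: rhs = 10, matching y values: none (0 points).
  x = 11: rhs = 2, matching y values: 5, 18 (2 points).
  x = 12: rhs = 14, matching y values: none (0 points).
  x = 13: rhs = 6, matching y values: 11, 12 (2 points).
  x = 14: rhs = 7, matching y values: none (0 points).
  x = 15: rhs = 0, matching y values: 0 (1 points).
  x = 16: rhs = 14, matching y values: none (0 points).
  x = 17: rhs = 9, matching y values: 3, 20 (2 points).
  x = 18: rhs = 14, matching y values: none (0 points).
  x = 19: rhs = 12, matching y values: 9, 14 (2 points).
  x = 20: rhs = 9, matching y values: 3, 20 (2 points).
  x = 21: rhs = 11, matching y values: none (0 points).
  x = 22: rhs = 1, matching y values: 1, 22 (2 points).
Total affine count: 25.
Full point count |E(F_23)| = 25 + 1 = 26.
Hasse bound: |26 − (23+1)| = |2| = 2 ≤ 2√23 ≈ 9.5917 ✓.


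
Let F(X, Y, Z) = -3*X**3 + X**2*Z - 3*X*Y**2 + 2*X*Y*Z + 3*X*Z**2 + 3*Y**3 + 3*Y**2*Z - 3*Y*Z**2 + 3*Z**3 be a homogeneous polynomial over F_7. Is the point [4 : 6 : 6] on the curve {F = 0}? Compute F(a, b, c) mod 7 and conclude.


F(4,6,6) ≡ 4 (mod 7); P is NOT on the curve.

Evaluate F(4, 6, 6) term-by-term (mod 7).
  -3*X**3 ↦ -3·64·1·1 = -192
  X**2*Z ↦ 1·16·1·6 = 96
  -3*X*Y**2 ↦ -3·4·36·1 = -432
  2*X*Y*Z ↦ 2·4·6·6 = 288
  3*X*Z**2 ↦ 3·4·1·36 = 432
  3*Y**3 ↦ 3·1·216·1 = 648
  3*Y**2*Z ↦ 3·1·36·6 = 648
  -3*Y*Z**2 ↦ -3·1·6·36 = -648
  3*Z**3 ↦ 3·1·1·216 = 648
Sum: F(4, 6, 6) = (-192) + (96) + (-432) + (288) + (432) + (648) + (648) + (-648) + (648) = 1488.
Reducing mod 7: 1488 ≡ 4 (mod 7).
Since F(a, b, c) ≡ 4 ≠ 0 (mod 7), P does NOT lie on the curve.


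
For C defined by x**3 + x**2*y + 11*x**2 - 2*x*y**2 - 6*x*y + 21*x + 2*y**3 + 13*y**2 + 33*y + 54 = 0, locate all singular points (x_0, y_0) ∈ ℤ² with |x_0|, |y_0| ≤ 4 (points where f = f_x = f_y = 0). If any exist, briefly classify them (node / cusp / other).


Singular points: {(-3, -3)}; classification: node.

Compute partial derivatives:
  f_x = 3*x**2 + 2*x*y + 22*x - 2*y**2 - 6*y + 21.
  f_y = x**2 - 4*x*y - 6*x + 6*y**2 + 26*y + 33.
Scan x_0 ∈ {−4, ..., 4}. For each x_0, f_y(x_0, y) is a polynomial in y; find its integer roots y ∈ {−4, ..., 4}, then test f_x and f at those candidates.
  x = -4: f_y(-4, y) = 6*y**2 + 42*y + 73; no integer root y with |y| ≤ 4.
  x = -3: f_y(-3, y) = 6*y**2 + 38*y + 60; vanishes at y ∈ {-3}. (-3, -3): f_x = 0, f = 0 — SINGULAR.
  x = -2: f_y(-2, y) = 6*y**2 + 34*y + 49; no integer root y with |y| ≤ 4.
  x = -1: f_y(-1, y) = 6*y**2 + 30*y + 40; no integer root y with |y| ≤ 4.
  x = 0: f_y(0, y) = 6*y**2 + 26*y + 33; no integer root y with |y| ≤ 4.
  x = 1: f_y(1, y) = 6*y**2 + 22*y + 28; no integer root y with |y| ≤ 4.
  x = 2: f_y(2, y) = 6*y**2 + 18*y + 25; no integer root y with |y| ≤ 4.
  x = 3: f_y(3, y) = 6*y**2 + 14*y + 24; no integer root y with |y| ≤ 4.
  x = 4: f_y(4, y) = 6*y**2 + 10*y + 25; no integer root y with |y| ≤ 4.
Only singular point on the grid: (-3, -3).
Classify: substitute x = -3 + u, y = -3 + v and expand: f = u**3 + u**2*v - u**2 - 2*u*v**2 + 2*v**3 + v**2.
No constant or linear terms (consistent with a singular point). Quadratic part: -u**2 + v**2. Cubic part: u**3 + u**2*v - 2*u*v**2 + 2*v**3.
The quadratic part v**2 - u**2 = (v − u)(v + u) splits into two distinct linear factors, so there are two distinct tangent lines y − -3 = ±(x − -3) — this is a node (ordinary double point).
Classification: node.


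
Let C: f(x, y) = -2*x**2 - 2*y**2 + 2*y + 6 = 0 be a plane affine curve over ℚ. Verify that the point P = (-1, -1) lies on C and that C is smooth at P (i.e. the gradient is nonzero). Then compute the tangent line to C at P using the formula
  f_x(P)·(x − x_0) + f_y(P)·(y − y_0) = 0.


Tangent line at P: 4*x + 6*y + 10 = 0.

Step 1: f(-1, -1) = 0, so P lies on C.
Step 2: partial derivatives
  f_x(x, y) = -4*x, f_y(x, y) = 2 - 4*y.
  f_x(P) = 4, f_y(P) = 6 (gradient nonzero, so P is smooth).
Step 3: tangent line at P: 4·(x − -1) + 6·(y − -1) = 0.
Expanding: 4*x + 6*y + 10 = 0.


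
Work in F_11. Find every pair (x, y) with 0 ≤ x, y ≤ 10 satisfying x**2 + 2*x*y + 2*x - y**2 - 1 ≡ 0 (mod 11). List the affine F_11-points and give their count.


Affine F_11-points: {(1, 6), (1, 7), (2, 2), (3, 2), (3, 4), (5, 3), (5, 7), (7, 6), (7, 8), (8, 8), (9, 3), (9, 4)}; count = 12.

For each of the 121 pairs (x, y) ∈ F_11², evaluate f(x, y) mod 11. Record the zeros.
  x = 0: [0↦10, 1↦9, 2↦6, 3↦1, 4↦5, 5↦7, 6↦7, 7↦5, 8↦1, 9↦6, 10↦9]  zeros at y ∈ ∅
  x = 1: [0↦2, 1↦3, 2↦2, 3↦10, 4↦5, 5↦9, 6↦0, 7↦0, 8↦9, 9↦5, 10↦10]  zeros at y ∈ {6, 7}
  x = 2: [0↦7, 1↦10, 2↦0, 3↦10, 4↦7, 5↦2, 6↦6, 7↦8, 8↦8, 9↦6, 10↦2]  zeros at y ∈ {2}
  x = 3: [0↦3, 1↦8, 2↦0, 3↦1, 4↦0, 5↦8, 6↦3, 7↦7, 8↦9, 9↦9, 10↦7]  zeros at y ∈ {2, 4}
  x = 4: [0↦1, 1↦8, 2↦2, 3↦5, 4↦6, 5↦5, 6↦2, 7↦8, 8↦1, 9↦3, 10↦3]  zeros at y ∈ ∅
  x = 5: [0↦1, 1↦10, 2↦6, 3↦0, 4↦3, 5↦4, 6↦3, 7↦0, 8↦6, 9↦10, 10↦1]  zeros at y ∈ {3, 7}
  x = 6: [0↦3, 1↦3, 2↦1, 3↦8, 4↦2, 5↦5, 6↦6, 7↦5, 8↦2, 9↦8, 10↦1]  zeros at y ∈ ∅
  x = 7: [0↦7, 1↦9, 2↦9, 3↦7, 4↦3, 5↦8, 6↦0, 7↦1, 8↦0, 9↦8, 10↦3]  zeros at y ∈ {6, 8}
  x = 8: [0↦2, 1↦6, 2↦8, 3↦8, 4↦6, 5↦2, 6↦7, 7↦10, 8↦0, 9↦10, 10↦7]  zeros at y ∈ {8}
  x = 9: [0↦10, 1↦5, 2↦9, 3↦0, 4↦0, 5↦9, 6↦5, 7↦10, 8↦2, 9↦3, 10↦2]  zeros at y ∈ {3, 4}
  x = 10: [0↦9, 1↦6, 2↦1, 3↦5, 4↦7, 5↦7, 6↦5, 7↦1, 8↦6, 9↦9, 10↦10]  zeros at y ∈ ∅
Collecting zeros: affine points = {(1, 6), (1, 7), (2, 2), (3, 2), (3, 4), (5, 3), (5, 7), (7, 6), (7, 8), (8, 8), (9, 3), (9, 4)}.
Total count |C(F_11)_aff| = 12.


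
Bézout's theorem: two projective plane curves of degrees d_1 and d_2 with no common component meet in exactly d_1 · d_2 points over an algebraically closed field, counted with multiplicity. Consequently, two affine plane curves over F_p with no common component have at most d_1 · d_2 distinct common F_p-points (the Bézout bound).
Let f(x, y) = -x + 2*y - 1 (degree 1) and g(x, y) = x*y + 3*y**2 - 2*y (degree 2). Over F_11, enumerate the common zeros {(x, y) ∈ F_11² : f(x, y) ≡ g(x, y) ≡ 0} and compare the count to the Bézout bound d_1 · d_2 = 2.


Common zeros: {(9, 5), (10, 0)}; count = 2; Bézout bound = 2.

deg(f) = 1, deg(g) = 2, so Bézout bound = 2.
Scan x ∈ F_11. For each x, list the y ∈ F_11 with f(x, y) ≡ 0 and those with g(x, y) ≡ 0 (mod 11); the common zeros in that column are the intersection.
  x = 0: f ≡ 0 at y ∈ {6}; g ≡ 0 at y ∈ {0, 8}; common: ∅.
  x = 1: f ≡ 0 at y ∈ {1}; g ≡ 0 at y ∈ {0, 4}; common: ∅.
  x = 2: f ≡ 0 at y ∈ {7}; g ≡ 0 at y ∈ {0}; common: ∅.
  x = 3: f ≡ 0 at y ∈ {2}; g ≡ 0 at y ∈ {0, 7}; common: ∅.
  x = 4: f ≡ 0 at y ∈ {8}; g ≡ 0 at y ∈ {0, 3}; common: ∅.
  x = 5: f ≡ 0 at y ∈ {3}; g ≡ 0 at y ∈ {0, 10}; common: ∅.
  x = 6: f ≡ 0 at y ∈ {9}; g ≡ 0 at y ∈ {0, 6}; common: ∅.
  x = 7: f ≡ 0 at y ∈ {4}; g ≡ 0 at y ∈ {0, 2}; common: ∅.
  x = 8: f ≡ 0 at y ∈ {10}; g ≡ 0 at y ∈ {0, 9}; common: ∅.
  x = 9: f ≡ 0 at y ∈ {5}; g ≡ 0 at y ∈ {0, 5}; common: {5}.
  x = 10: f ≡ 0 at y ∈ {0}; g ≡ 0 at y ∈ {0, 1}; common: {0}.
Collecting: common zeros = {(9, 5), (10, 0)}, so the count is 2.
Comparison with the Bézout bound: 2 ≤ 2 = deg(f)·deg(g), as expected for curves with no common component (the bound is attained).


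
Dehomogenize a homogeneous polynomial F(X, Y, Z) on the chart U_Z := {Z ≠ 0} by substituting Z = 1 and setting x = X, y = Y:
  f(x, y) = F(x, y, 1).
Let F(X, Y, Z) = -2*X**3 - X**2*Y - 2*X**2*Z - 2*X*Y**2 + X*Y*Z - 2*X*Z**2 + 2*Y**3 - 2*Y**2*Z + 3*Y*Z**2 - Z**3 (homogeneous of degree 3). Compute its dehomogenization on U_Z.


f(x, y) = -2*x**3 - x**2*y - 2*x**2 - 2*x*y**2 + x*y - 2*x + 2*y**3 - 2*y**2 + 3*y - 1

On U_Z we set Z = 1. Each monomial c·X^i·Y^j·Z^k in F becomes c·x^i·y^j·1^k = c·x^i·y^j.
Substituting Z = 1: F(X, Y, 1) = -2*x**3 - x**2*y - 2*x**2 - 2*x*y**2 + x*y - 2*x + 2*y**3 - 2*y**2 + 3*y - 1.
Note: deg(f) ≤ deg(F) = 3; strict inequality happens when F is divisible by Z (lost terms).


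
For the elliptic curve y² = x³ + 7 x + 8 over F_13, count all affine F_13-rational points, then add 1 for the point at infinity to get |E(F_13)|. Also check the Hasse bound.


Affine points = {(1, 4), (1, 9), (2, 2), (2, 11), (3, 2), (3, 11), (4, 3), (4, 10), (5, 5), (5, 8), (7, 6), (7, 7), (8, 2), (8, 11), (10, 5), (10, 8), (11, 5), (11, 8), (12, 0)}; affine count = 19; |E(F_13)| = 20.

Discriminant check: Δ ∝ 4a³ + 27b² = 4·7³ + 27·8² = 4·343 + 27·64 ≡ 6 (mod 13). Nonzero ⇒ E is nonsingular.
For each x ∈ F_13, compute rhs = x³ + 7·x + 8 mod 13, then count y ∈ F_13 with y² ≡ rhs.
  x = 0: rhs = 8, matching y values: none (0 points).
  x = 1: rhs = 3, matching y values: 4, 9 (2 points).
  x = 2: rhs = 4, matching y values: 2, 11 (2 points).
  x = 3: rhs = 4, matching y values: 2, 11 (2 points).
  x = 4: rhs = 9, matching y values: 3, 10 (2 points).
  x = 5: rhs = 12, matching y values: 5, 8 (2 points).
  x = 6: rhs = 6, matching y values: none (0 points).
  x = 7: rhs = 10, matching y values: 6, 7 (2 points).
  x = 8: rhs = 4, matching y values: 2, 11 (2 points).
  x = 9: rhs = 7, matching y values: none (0 points).
  x = 10: rhs = 12, matching y values: 5, 8 (2 points).
  x = 11: rhs = 12, matching y values: 5, 8 (2 points).
  x = 12: rhs = 0, matching y values: 0 (1 points).
Total affine count: 19.
Full point count |E(F_13)| = 19 + 1 = 20.
Hasse bound: |20 − (13+1)| = |6| = 6 ≤ 2√13 ≈ 7.2111 ✓.


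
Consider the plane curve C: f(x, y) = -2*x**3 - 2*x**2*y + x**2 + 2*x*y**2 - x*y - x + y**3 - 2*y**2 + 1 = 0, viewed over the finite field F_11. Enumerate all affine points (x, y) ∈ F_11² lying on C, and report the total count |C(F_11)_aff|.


Affine F_11-points: {(0, 1), (0, 4), (0, 8), (3, 6), (4, 4), (5, 1), (5, 6), (5, 7), (9, 3), (9, 4), (9, 10), (10, 8)}; count = 12.

For each of the 121 pairs (x, y) ∈ F_11², evaluate f(x, y) mod 11. Record the zeros.
  x = 0: [0↦1, 1↦0, 2↦1, 3↦10, 4↦0, 5↦10, 6↦2, 7↦4, 8↦0, 9↦7, 10↦9]  zeros at y ∈ {1, 4, 8}
  x = 1: [0↦10, 1↦8, 2↦1, 3↦6, 4↦7, 5↦10, 6↦10, 7↦2, 8↦3, 9↦8, 10↦1]  zeros at y ∈ ∅
  x = 2: [0↦9, 1↦2, 2↦5, 3↦2, 4↦10, 5↦2, 6↦6, 7↦6, 8↦8, 9↦7, 10↦9]  zeros at y ∈ ∅
  x = 3: [0↦8, 1↦3, 2↦1, 3↦8, 4↦8, 5↦7, 6↦0, 7↦4, 8↦3, 9↦3, 10↦10]  zeros at y ∈ {6}
  x = 4: [0↦6, 1↦10, 2↦10, 3↦1, 4↦0, 5↦2, 6↦2, 7↦6, 8↦9, 9↦6, 10↦3]  zeros at y ∈ {4}
  x = 5: [0↦2, 1↦0, 2↦9, 3↦2, 4↦7, 5↦8, 6↦0, 7↦0, 8↦3, 9↦4, 10↦9]  zeros at y ∈ {1, 6, 7}
  x = 6: [0↦6, 1↦5, 2↦8, 3↦10, 4↦6, 5↦2, 6↦4, 7↦7, 8↦6, 9↦7, 10↦5]  zeros at y ∈ ∅
  x = 7: [0↦6, 1↦2, 2↦6, 3↦2, 4↦7, 5↦5, 6↦2, 7↦4, 8↦6, 9↦3, 10↦1]  zeros at y ∈ ∅
  x = 8: [0↦1, 1↦1, 2↦2, 3↦10, 4↦9, 5↦5, 6↦4, 7↦1, 8↦2, 9↦2, 10↦7]  zeros at y ∈ ∅
  x = 9: [0↦1, 1↦1, 2↦6, 3↦0, 4↦0, 5↦1, 6↦9, 7↦8, 8↦4, 9↦3, 10↦0]  zeros at y ∈ {3, 4, 10}
  x = 10: [0↦5, 1↦1, 2↦6, 3↦4, 4↦1, 5↦3, 6↦5, 7↦2, 8↦0, 9↦5, 10↦1]  zeros at y ∈ {8}
Collecting zeros: affine points = {(0, 1), (0, 4), (0, 8), (3, 6), (4, 4), (5, 1), (5, 6), (5, 7), (9, 3), (9, 4), (9, 10), (10, 8)}.
Total count |C(F_11)_aff| = 12.


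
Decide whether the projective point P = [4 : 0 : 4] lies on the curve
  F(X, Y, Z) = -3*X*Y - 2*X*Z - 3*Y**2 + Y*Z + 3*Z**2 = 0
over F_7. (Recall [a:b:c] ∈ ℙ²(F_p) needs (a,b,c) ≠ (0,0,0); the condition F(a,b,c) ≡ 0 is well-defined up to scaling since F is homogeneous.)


F(4,0,4) ≡ 2 (mod 7); P is NOT on the curve.

Evaluate F(4, 0, 4) term-by-term (mod 7).
  -3*X*Y ↦ -3·4·0·1 = 0
  -2*X*Z ↦ -2·4·1·4 = -32
  -3*Y**2 ↦ -3·1·0·1 = 0
  Y*Z ↦ 1·1·0·4 = 0
  3*Z**2 ↦ 3·1·1·16 = 48
Sum: F(4, 0, 4) = (0) + (-32) + (0) + (0) + (48) = 16.
Reducing mod 7: 16 ≡ 2 (mod 7).
Since F(a, b, c) ≡ 2 ≠ 0 (mod 7), P does NOT lie on the curve.


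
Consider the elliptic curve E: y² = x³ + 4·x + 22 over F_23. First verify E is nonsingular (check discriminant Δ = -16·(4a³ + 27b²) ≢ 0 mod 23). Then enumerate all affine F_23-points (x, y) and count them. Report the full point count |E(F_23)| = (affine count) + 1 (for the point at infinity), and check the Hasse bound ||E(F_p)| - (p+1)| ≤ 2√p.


Affine points = {(1, 2), (1, 21), (5, 11), (5, 12), (6, 3), (6, 20), (7, 5), (7, 18), (10, 2), (10, 21), (12, 2), (12, 21), (14, 4), (14, 19), (17, 9), (17, 14), (20, 11), (20, 12), (21, 11), (21, 12)}; affine count = 20; |E(F_23)| = 21.

Discriminant check: Δ ∝ 4a³ + 27b² = 4·4³ + 27·22² = 4·64 + 27·484 ≡ 7 (mod 23). Nonzero ⇒ E is nonsingular.
For each x ∈ F_23, compute rhs = x³ + 4·x + 22 mod 23, then count y ∈ F_23 with y² ≡ rhs.
  x = 0: rhs = 22, matching y values: none (0 points).
  x = 1: rhs = 4, matching y values: 2, 21 (2 points).
  x = 2: rhs = 15, matching y values: none (0 points).
  x = 3: rhs = 15, matching y values: none (0 points).
  x = 4: rhs = 10, matching y values: none (0 points).
  x = 5: rhs = 6, matching y values: 11, 12 (2 points).
  x = 6: rhs = 9, matching y values: 3, 20 (2 points).
  x = 7: rhs = 2, matching y values: 5, 18 (2 points).
  x = 8: rhs = 14, matching y values: none (0 points).
  x = 9: rhs = 5, matching y values: none (0 points).
  x = 10: rhs = 4, matching y values: 2, 21 (2 points).
  x = 11: rhs = 17, matching y values: none (0 points).
  x = 12: rhs = 4, matching y values: 2, 21 (2 points).
  x = 13: rhs = 17, matching y values: none (0 points).
  x = 14: rhs = 16, matching y values: 4, 19 (2 points).
  x = 15: rhs = 7, matching y values: none (0 points).
  x = 16: rhs = 19, matching y values: none (0 points).
  x = 17: rhs = 12, matching y values: 9, 14 (2 points).
  x = 18: rhs = 15, matching y values: none (0 points).
  x = 19: rhs = 11, matching y values: none (0 points).
  x = 20: rhs = 6, matching y values: 11, 12 (2 points).
  x = 21: rhs = 6, matching y values: 11, 12 (2 points).
  x = 22: rhs = 17, matching y values: none (0 points).
Total affine count: 20.
Full point count |E(F_23)| = 20 + 1 = 21.
Hasse bound: |21 − (23+1)| = |-3| = 3 ≤ 2√23 ≈ 9.5917 ✓.


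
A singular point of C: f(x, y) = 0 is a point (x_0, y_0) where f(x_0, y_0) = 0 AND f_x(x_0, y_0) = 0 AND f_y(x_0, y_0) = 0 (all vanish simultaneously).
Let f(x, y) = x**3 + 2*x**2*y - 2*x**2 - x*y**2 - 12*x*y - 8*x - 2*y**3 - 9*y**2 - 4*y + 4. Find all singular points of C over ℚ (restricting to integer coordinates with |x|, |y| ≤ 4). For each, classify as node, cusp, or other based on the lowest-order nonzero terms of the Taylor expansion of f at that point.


Singular points: {(2, -2)}; classification: cusp.

Compute partial derivatives:
  f_x = 3*x**2 + 4*x*y - 4*x - y**2 - 12*y - 8.
  f_y = 2*x**2 - 2*x*y - 12*x - 6*y**2 - 18*y - 4.
Scan x_0 ∈ {−4, ..., 4}. For each x_0, f_y(x_0, y) is a polynomial in y; find its integer roots y ∈ {−4, ..., 4}, then test f_x and f at those candidates.
  x = -4: f_y(-4, y) = -6*y**2 - 10*y + 76; no integer root y with |y| ≤ 4.
  x = -3: f_y(-3, y) = -6*y**2 - 12*y + 50; no integer root y with |y| ≤ 4.
  x = -2: f_y(-2, y) = -6*y**2 - 14*y + 28; no integer root y with |y| ≤ 4.
  x = -1: f_y(-1, y) = -6*y**2 - 16*y + 10; no integer root y with |y| ≤ 4.
  x = 0: f_y(0, y) = -6*y**2 - 18*y - 4; no integer root y with |y| ≤ 4.
  x = 1: f_y(1, y) = -6*y**2 - 20*y - 14; vanishes at y ∈ {-1}. (1, -1): f_x = -2 ≠ 0.
  x = 2: f_y(2, y) = -6*y**2 - 22*y - 20; vanishes at y ∈ {-2}. (2, -2): f_x = 0, f = 0 — SINGULAR.
  x = 3: f_y(3, y) = -6*y**2 - 24*y - 22; no integer root y with |y| ≤ 4.
  x = 4: f_y(4, y) = -6*y**2 - 26*y - 20; vanishes at y ∈ {-1}. (4, -1): f_x = 19 ≠ 0.
Only singular point on the grid: (2, -2).
Classify: substitute x = 2 + u, y = -2 + v and expand: f = u**3 + 2*u**2*v - u*v**2 - 2*v**3 + v**2.
No constant or linear terms (consistent with a singular point). Quadratic part: v**2. Cubic part: u**3 + 2*u**2*v - u*v**2 - 2*v**3.
The quadratic part v**2 is a perfect square, so there is a single (double) tangent line v = 0, i.e. y = -2. Restricting the cubic part to that line (v = 0) leaves u**3 ≠ 0, so f is not divisible by v and the branch is v² ≈ -u**3 to lowest order — this is a cusp.
Classification: cusp.


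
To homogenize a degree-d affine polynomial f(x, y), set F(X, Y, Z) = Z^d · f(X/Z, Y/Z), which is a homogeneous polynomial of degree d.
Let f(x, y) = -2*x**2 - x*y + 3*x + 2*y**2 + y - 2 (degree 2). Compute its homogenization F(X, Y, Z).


F(X, Y, Z) = -2*X**2 - X*Y + 3*X*Z + 2*Y**2 + Y*Z - 2*Z**2

deg(f) = 2.
Substitute x = X/Z, y = Y/Z into f, then multiply by Z^2.
  monomial -2·x^2·y^0 ↦ -2·X^2·Y^0·Z^0.
  monomial -1·x^1·y^1 ↦ -1·X^1·Y^1·Z^0.
  monomial 3·x^1·y^0 ↦ 3·X^1·Y^0·Z^1.
  monomial 2·x^0·y^2 ↦ 2·X^0·Y^2·Z^0.
  monomial 1·x^0·y^1 ↦ 1·X^0·Y^1·Z^1.
  monomial -2·x^0·y^0 ↦ -2·X^0·Y^0·Z^2.
Collecting: F(X, Y, Z) = -2*X**2 - X*Y + 3*X*Z + 2*Y**2 + Y*Z - 2*Z**2.


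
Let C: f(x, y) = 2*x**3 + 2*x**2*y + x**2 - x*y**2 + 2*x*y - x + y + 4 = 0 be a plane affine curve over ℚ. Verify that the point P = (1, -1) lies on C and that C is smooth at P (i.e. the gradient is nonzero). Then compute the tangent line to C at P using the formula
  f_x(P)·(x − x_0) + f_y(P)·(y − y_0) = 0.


Tangent line at P: 7*y + 7 = 0.

Step 1: f(1, -1) = 0, so P lies on C.
Step 2: partial derivatives
  f_x(x, y) = 6*x**2 + 4*x*y + 2*x - y**2 + 2*y - 1, f_y(x, y) = 2*x**2 - 2*x*y + 2*x + 1.
  f_x(P) = 0, f_y(P) = 7 (gradient nonzero, so P is smooth).
Step 3: tangent line at P: 0·(x − 1) + 7·(y − -1) = 0.
Expanding: 7*y + 7 = 0.


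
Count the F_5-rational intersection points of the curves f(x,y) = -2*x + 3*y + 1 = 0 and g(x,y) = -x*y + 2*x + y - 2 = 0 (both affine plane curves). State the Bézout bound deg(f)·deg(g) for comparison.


Common zeros: {(1, 2)}; count = 1; Bézout bound = 2.

deg(f) = 1, deg(g) = 2, so Bézout bound = 2.
Scan x ∈ F_5. For each x, list the y ∈ F_5 with f(x, y) ≡ 0 and those with g(x, y) ≡ 0 (mod 5); the common zeros in that column are the intersection.
  x = 0: f ≡ 0 at y ∈ {3}; g ≡ 0 at y ∈ {2}; common: ∅.
  x = 1: f ≡ 0 at y ∈ {2}; g ≡ 0 at y ∈ {0, 1, 2, 3, 4}; common: {2}.
  x = 2: f ≡ 0 at y ∈ {1}; g ≡ 0 at y ∈ {2}; common: ∅.
  x = 3: f ≡ 0 at y ∈ {0}; g ≡ 0 at y ∈ {2}; common: ∅.
  x = 4: f ≡ 0 at y ∈ {4}; g ≡ 0 at y ∈ {2}; common: ∅.
Collecting: common zeros = {(1, 2)}, so the count is 1.
Comparison with the Bézout bound: 1 ≤ 2 = deg(f)·deg(g), as expected for curves with no common component (the affine F_5-count falls short of the bound because intersections may lie at infinity, over extension fields, or carry multiplicity).


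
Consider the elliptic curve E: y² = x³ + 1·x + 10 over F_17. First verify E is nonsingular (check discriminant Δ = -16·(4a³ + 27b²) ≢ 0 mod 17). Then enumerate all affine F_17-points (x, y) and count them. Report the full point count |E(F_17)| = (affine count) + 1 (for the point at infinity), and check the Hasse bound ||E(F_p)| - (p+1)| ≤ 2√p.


Affine points = {(5, 2), (5, 15), (9, 0), (10, 0), (11, 3), (11, 14), (12, 4), (12, 13), (15, 0), (16, 5), (16, 12)}; affine count = 11; |E(F_17)| = 12.

Discriminant check: Δ ∝ 4a³ + 27b² = 4·1³ + 27·10² = 4·1 + 27·100 ≡ 1 (mod 17). Nonzero ⇒ E is nonsingular.
For each x ∈ F_17, compute rhs = x³ + 1·x + 10 mod 17, then count y ∈ F_17 with y² ≡ rhs.
  x = 0: rhs = 10, matching y values: none (0 points).
  x = 1: rhs = 12, matching y values: none (0 points).
  x = 2: rhs = 3, matching y values: none (0 points).
  x = 3: rhs = 6, matching y values: none (0 points).
  x = 4: rhs = 10, matching y values: none (0 points).
  x = 5: rhs = 4, matching y values: 2, 15 (2 points).
  x = 6: rhs = 11, matching y values: none (0 points).
  x = 7: rhs = 3, matching y values: none (0 points).
  x = 8: rhs = 3, matching y values: none (0 points).
  x = 9: rhs = 0, matching y values: 0 (1 points).
  x = 10: rhs = 0, matching y values: 0 (1 points).
  x = 11: rhs = 9, matching y values: 3, 14 (2 points).
  x = 12: rhs = 16, matching y values: 4, 13 (2 points).
  x = 13: rhs = 10, matching y values: none (0 points).
  x = 14: rhs = 14, matching y values: none (0 points).
  x = 15: rhs = 0, matching y values: 0 (1 points).
  x = 16: rhs = 8, matching y values: 5, 12 (2 points).
Total affine count: 11.
Full point count |E(F_17)| = 11 + 1 = 12.
Hasse bound: |12 − (17+1)| = |-6| = 6 ≤ 2√17 ≈ 8.2462 ✓.


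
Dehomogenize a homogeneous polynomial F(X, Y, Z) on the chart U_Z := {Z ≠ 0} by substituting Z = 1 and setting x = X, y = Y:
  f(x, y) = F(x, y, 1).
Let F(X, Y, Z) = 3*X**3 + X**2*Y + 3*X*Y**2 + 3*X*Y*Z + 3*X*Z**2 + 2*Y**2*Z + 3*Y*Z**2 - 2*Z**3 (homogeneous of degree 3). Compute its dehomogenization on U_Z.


f(x, y) = 3*x**3 + x**2*y + 3*x*y**2 + 3*x*y + 3*x + 2*y**2 + 3*y - 2

On U_Z we set Z = 1. Each monomial c·X^i·Y^j·Z^k in F becomes c·x^i·y^j·1^k = c·x^i·y^j.
Substituting Z = 1: F(X, Y, 1) = 3*x**3 + x**2*y + 3*x*y**2 + 3*x*y + 3*x + 2*y**2 + 3*y - 2.
Note: deg(f) ≤ deg(F) = 3; strict inequality happens when F is divisible by Z (lost terms).


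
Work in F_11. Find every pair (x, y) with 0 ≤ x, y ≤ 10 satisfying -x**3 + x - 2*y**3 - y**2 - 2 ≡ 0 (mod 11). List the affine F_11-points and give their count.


Affine F_11-points: {(0, 2), (0, 7), (1, 2), (1, 7), (2, 1), (5, 8), (5, 9), (5, 10), (6, 3), (7, 1), (8, 0), (8, 5), (10, 2), (10, 7)}; count = 14.

For each of the 121 pairs (x, y) ∈ F_11², evaluate f(x, y) mod 11. Record the zeros.
  x = 0: [0↦9, 1↦6, 2↦0, 3↦1, 4↦8, 5↦9, 6↦3, 7↦0, 8↦10, 9↦10, 10↦10]  zeros at y ∈ {2, 7}
  x = 1: [0↦9, 1↦6, 2↦0, 3↦1, 4↦8, 5↦9, 6↦3, 7↦0, 8↦10, 9↦10, 10↦10]  zeros at y ∈ {2, 7}
  x = 2: [0↦3, 1↦0, 2↦5, 3↦6, 4↦2, 5↦3, 6↦8, 7↦5, 8↦4, 9↦4, 10↦4]  zeros at y ∈ {1}
  x = 3: [0↦7, 1↦4, 2↦9, 3↦10, 4↦6, 5↦7, 6↦1, 7↦9, 8↦8, 9↦8, 10↦8]  zeros at y ∈ ∅
  x = 4: [0↦4, 1↦1, 2↦6, 3↦7, 4↦3, 5↦4, 6↦9, 7↦6, 8↦5, 9↦5, 10↦5]  zeros at y ∈ ∅
  x = 5: [0↦10, 1↦7, 2↦1, 3↦2, 4↦9, 5↦10, 6↦4, 7↦1, 8↦0, 9↦0, 10↦0]  zeros at y ∈ {8, 9, 10}
  x = 6: [0↦8, 1↦5, 2↦10, 3↦0, 4↦7, 5↦8, 6↦2, 7↦10, 8↦9, 9↦9, 10↦9]  zeros at y ∈ {3}
  x = 7: [0↦3, 1↦0, 2↦5, 3↦6, 4↦2, 5↦3, 6↦8, 7↦5, 8↦4, 9↦4, 10↦4]  zeros at y ∈ {1}
  x = 8: [0↦0, 1↦8, 2↦2, 3↦3, 4↦10, 5↦0, 6↦5, 7↦2, 8↦1, 9↦1, 10↦1]  zeros at y ∈ {0, 5}
  x = 9: [0↦4, 1↦1, 2↦6, 3↦7, 4↦3, 5↦4, 6↦9, 7↦6, 8↦5, 9↦5, 10↦5]  zeros at y ∈ ∅
  x = 10: [0↦9, 1↦6, 2↦0, 3↦1, 4↦8, 5↦9, 6↦3, 7↦0, 8↦10, 9↦10, 10↦10]  zeros at y ∈ {2, 7}
Collecting zeros: affine points = {(0, 2), (0, 7), (1, 2), (1, 7), (2, 1), (5, 8), (5, 9), (5, 10), (6, 3), (7, 1), (8, 0), (8, 5), (10, 2), (10, 7)}.
Total count |C(F_11)_aff| = 14.


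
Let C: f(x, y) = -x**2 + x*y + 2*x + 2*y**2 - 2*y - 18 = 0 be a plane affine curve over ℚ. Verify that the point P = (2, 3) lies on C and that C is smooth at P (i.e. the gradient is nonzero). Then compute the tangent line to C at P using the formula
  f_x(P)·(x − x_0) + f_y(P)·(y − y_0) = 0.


Tangent line at P: x + 12*y - 38 = 0.

Step 1: f(2, 3) = 0, so P lies on C.
Step 2: partial derivatives
  f_x(x, y) = -2*x + y + 2, f_y(x, y) = x + 4*y - 2.
  f_x(P) = 1, f_y(P) = 12 (gradient nonzero, so P is smooth).
Step 3: tangent line at P: 1·(x − 2) + 12·(y − 3) = 0.
Expanding: x + 12*y - 38 = 0.


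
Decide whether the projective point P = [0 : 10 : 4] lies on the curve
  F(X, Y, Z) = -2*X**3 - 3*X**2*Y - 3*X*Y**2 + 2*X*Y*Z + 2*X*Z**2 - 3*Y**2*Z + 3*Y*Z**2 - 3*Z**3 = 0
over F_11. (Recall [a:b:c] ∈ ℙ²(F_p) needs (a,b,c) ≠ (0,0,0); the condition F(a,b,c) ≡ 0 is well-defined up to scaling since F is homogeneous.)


F(0,10,4) ≡ 1 (mod 11); P is NOT on the curve.

Evaluate F(0, 10, 4) term-by-term (mod 11).
  -2*X**3 ↦ -2·0·1·1 = 0
  -3*X**2*Y ↦ -3·0·10·1 = 0
  -3*X*Y**2 ↦ -3·0·100·1 = 0
  2*X*Y*Z ↦ 2·0·10·4 = 0
  2*X*Z**2 ↦ 2·0·1·16 = 0
  -3*Y**2*Z ↦ -3·1·100·4 = -1200
  3*Y*Z**2 ↦ 3·1·10·16 = 480
  -3*Z**3 ↦ -3·1·1·64 = -192
Sum: F(0, 10, 4) = (0) + (0) + (0) + (0) + (0) + (-1200) + (480) + (-192) = -912.
Reducing mod 11: -912 ≡ 1 (mod 11).
Since F(a, b, c) ≡ 1 ≠ 0 (mod 11), P does NOT lie on the curve.


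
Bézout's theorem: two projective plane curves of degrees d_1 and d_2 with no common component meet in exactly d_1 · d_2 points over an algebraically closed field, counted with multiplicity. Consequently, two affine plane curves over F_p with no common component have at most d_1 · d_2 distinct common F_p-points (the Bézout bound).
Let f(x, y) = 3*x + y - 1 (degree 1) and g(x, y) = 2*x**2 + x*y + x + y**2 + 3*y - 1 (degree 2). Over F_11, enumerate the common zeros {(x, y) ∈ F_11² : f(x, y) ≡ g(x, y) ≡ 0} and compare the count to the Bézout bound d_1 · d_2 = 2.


Common zeros: ∅; count = 0; Bézout bound = 2.

deg(f) = 1, deg(g) = 2, so Bézout bound = 2.
Scan x ∈ F_11. For each x, list the y ∈ F_11 with f(x, y) ≡ 0 and those with g(x, y) ≡ 0 (mod 11); the common zeros in that column are the intersection.
  x = 0: f ≡ 0 at y ∈ {1}; g ≡ 0 at y ∈ ∅; common: ∅.
  x = 1: f ≡ 0 at y ∈ {9}; g ≡ 0 at y ∈ ∅; common: ∅.
  x = 2: f ≡ 0 at y ∈ {6}; g ≡ 0 at y ∈ {3}; common: ∅.
  x = 3: f ≡ 0 at y ∈ {3}; g ≡ 0 at y ∈ {8}; common: ∅.
  x = 4: f ≡ 0 at y ∈ {0}; g ≡ 0 at y ∈ ∅; common: ∅.
  x = 5: f ≡ 0 at y ∈ {8}; g ≡ 0 at y ∈ ∅; common: ∅.
  x = 6: f ≡ 0 at y ∈ {5}; g ≡ 0 at y ∈ {0, 2}; common: ∅.
  x = 7: f ≡ 0 at y ∈ {2}; g ≡ 0 at y ∈ {3, 9}; common: ∅.
  x = 8: f ≡ 0 at y ∈ {10}; g ≡ 0 at y ∈ ∅; common: ∅.
  x = 9: f ≡ 0 at y ∈ {7}; g ≡ 0 at y ∈ {2, 8}; common: ∅.
  x = 10: f ≡ 0 at y ∈ {4}; g ≡ 0 at y ∈ {0, 9}; common: ∅.
Collecting: common zeros = ∅, so the count is 0.
Comparison with the Bézout bound: 0 ≤ 2 = deg(f)·deg(g), as expected for curves with no common component (the affine F_11-count falls short of the bound because intersections may lie at infinity, over extension fields, or carry multiplicity).


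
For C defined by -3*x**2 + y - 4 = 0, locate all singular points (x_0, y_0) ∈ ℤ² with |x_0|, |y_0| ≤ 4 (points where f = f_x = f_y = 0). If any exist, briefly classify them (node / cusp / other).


No singular points in the scanned grid; C is smooth there.

Compute partial derivatives:
  f_x = -6*x.
  f_y = 1.
f_y = 1 is a nonzero constant, so f_y never vanishes: no point (x, y) can satisfy f = f_x = f_y = 0. In particular no (x, y) ∈ {−4, ..., 4}² is singular; the curve is smooth.


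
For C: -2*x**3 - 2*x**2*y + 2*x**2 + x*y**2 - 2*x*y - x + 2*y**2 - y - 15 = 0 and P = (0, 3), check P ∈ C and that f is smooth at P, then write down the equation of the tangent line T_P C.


Tangent line at P: 2*x + 11*y - 33 = 0.

Step 1: f(0, 3) = 0, so P lies on C.
Step 2: partial derivatives
  f_x(x, y) = -6*x**2 - 4*x*y + 4*x + y**2 - 2*y - 1, f_y(x, y) = -2*x**2 + 2*x*y - 2*x + 4*y - 1.
  f_x(P) = 2, f_y(P) = 11 (gradient nonzero, so P is smooth).
Step 3: tangent line at P: 2·(x − 0) + 11·(y − 3) = 0.
Expanding: 2*x + 11*y - 33 = 0.


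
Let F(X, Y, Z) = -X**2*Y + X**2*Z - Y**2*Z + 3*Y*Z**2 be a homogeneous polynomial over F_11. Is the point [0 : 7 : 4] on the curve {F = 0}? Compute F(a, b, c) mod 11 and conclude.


F(0,7,4) ≡ 8 (mod 11); P is NOT on the curve.

Evaluate F(0, 7, 4) term-by-term (mod 11).
  -X**2*Y ↦ -1·0·7·1 = 0
  X**2*Z ↦ 1·0·1·4 = 0
  -Y**2*Z ↦ -1·1·49·4 = -196
  3*Y*Z**2 ↦ 3·1·7·16 = 336
Sum: F(0, 7, 4) = (0) + (0) + (-196) + (336) = 140.
Reducing mod 11: 140 ≡ 8 (mod 11).
Since F(a, b, c) ≡ 8 ≠ 0 (mod 11), P does NOT lie on the curve.


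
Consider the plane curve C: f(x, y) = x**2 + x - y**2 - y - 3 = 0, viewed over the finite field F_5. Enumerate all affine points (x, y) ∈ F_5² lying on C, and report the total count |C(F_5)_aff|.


Affine F_5-points: {(0, 1), (0, 3), (4, 1), (4, 3)}; count = 4.

For each of the 25 pairs (x, y) ∈ F_5², evaluate f(x, y) mod 5. Record the zeros.
  x = 0: [0↦2, 1↦0, 2↦1, 3↦0, 4↦2]  zeros at y ∈ {1, 3}
  x = 1: [0↦4, 1↦2, 2↦3, 3↦2, 4↦4]  zeros at y ∈ ∅
  x = 2: [0↦3, 1↦1, 2↦2, 3↦1, 4↦3]  zeros at y ∈ ∅
  x = 3: [0↦4, 1↦2, 2↦3, 3↦2, 4↦4]  zeros at y ∈ ∅
  x = 4: [0↦2, 1↦0, 2↦1, 3↦0, 4↦2]  zeros at y ∈ {1, 3}
Collecting zeros: affine points = {(0, 1), (0, 3), (4, 1), (4, 3)}.
Total count |C(F_5)_aff| = 4.
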